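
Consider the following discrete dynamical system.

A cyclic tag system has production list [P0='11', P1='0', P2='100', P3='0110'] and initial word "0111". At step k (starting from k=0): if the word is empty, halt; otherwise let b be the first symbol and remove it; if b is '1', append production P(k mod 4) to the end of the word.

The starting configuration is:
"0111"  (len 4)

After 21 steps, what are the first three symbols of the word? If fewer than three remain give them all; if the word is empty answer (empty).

k=0  "0111"  (len 4)
k=1  "111"  (len 3)
k=2  "110"  (len 3)
k=3  "10100"  (len 5)
k=4  "01000110"  (len 8)
k=5  "1000110"  (len 7)
k=6  "0001100"  (len 7)
k=7  "001100"  (len 6)
k=8  "01100"  (len 5)
k=9  "1100"  (len 4)
k=10  "1000"  (len 4)
k=11  "000100"  (len 6)
k=12  "00100"  (len 5)
k=13  "0100"  (len 4)
k=14  "100"  (len 3)
k=15  "00100"  (len 5)
k=16  "0100"  (len 4)
k=17  "100"  (len 3)
k=18  "000"  (len 3)
k=19  "00"  (len 2)
k=20  "0"  (len 1)
k=21  (halted — word empty)

(empty)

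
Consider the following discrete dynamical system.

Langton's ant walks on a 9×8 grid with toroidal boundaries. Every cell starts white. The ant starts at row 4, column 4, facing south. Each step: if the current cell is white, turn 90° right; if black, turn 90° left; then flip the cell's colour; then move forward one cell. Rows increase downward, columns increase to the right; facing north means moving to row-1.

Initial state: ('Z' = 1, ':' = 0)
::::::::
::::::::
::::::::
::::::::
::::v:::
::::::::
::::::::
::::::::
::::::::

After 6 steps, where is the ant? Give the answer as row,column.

t=0: ::::::::
::::::::
::::::::
::::::::
::::v:::
::::::::
::::::::
::::::::
::::::::
t=1: ::::::::
::::::::
::::::::
::::::::
:::<Z:::
::::::::
::::::::
::::::::
::::::::
t=2: ::::::::
::::::::
::::::::
:::^::::
:::ZZ:::
::::::::
::::::::
::::::::
::::::::
t=3: ::::::::
::::::::
::::::::
:::Z>:::
:::ZZ:::
::::::::
::::::::
::::::::
::::::::
t=4: ::::::::
::::::::
::::::::
:::ZZ:::
:::Zv:::
::::::::
::::::::
::::::::
::::::::
t=5: ::::::::
::::::::
::::::::
:::ZZ:::
:::Z:>::
::::::::
::::::::
::::::::
::::::::
t=6: ::::::::
::::::::
::::::::
:::ZZ:::
:::Z:Z::
:::::v::
::::::::
::::::::
::::::::

5,5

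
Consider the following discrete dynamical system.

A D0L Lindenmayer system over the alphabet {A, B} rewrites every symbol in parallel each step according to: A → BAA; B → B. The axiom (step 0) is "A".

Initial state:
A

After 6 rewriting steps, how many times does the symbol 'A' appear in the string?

64

gen 0: A
gen 1: BAA
gen 2: BBAABAA
gen 3: BBBAABAABBAABAA
gen 4: BBBBAABAABBAABAABBBAABAABBAABAA
gen 5: BBBBBAABAABBAABAABBBAABAABBAABAABBBBAABAABBAABAABBBAABAABBAABAA
gen 6: BBBBBBAABAABBAABAABBBAABAABBAABAABBBBAABAABBAABAABBBAABAAB…AABAABBAABAABBBAABAABBAABAABBBBAABAABBAABAABBBAABAABBAABAA  (len 127)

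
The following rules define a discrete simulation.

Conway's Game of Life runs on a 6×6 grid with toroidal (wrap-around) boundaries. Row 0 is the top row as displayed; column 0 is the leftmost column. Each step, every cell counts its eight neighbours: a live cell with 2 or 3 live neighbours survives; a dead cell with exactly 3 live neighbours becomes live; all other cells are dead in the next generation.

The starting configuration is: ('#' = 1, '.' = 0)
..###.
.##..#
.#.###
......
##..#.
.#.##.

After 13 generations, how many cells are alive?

8

[0] ..###.
.##..#
.#.###
......
##..#.
.#.##.
[1] #....#
.#...#
.#.###
.###..
######
##....
[2] .....#
.##...
.#.#.#
......
....##
...#..
[3] ..#...
.##.#.
##....
#....#
....#.
.....#
[4] .###..
#.##..
..#...
##...#
#...#.
......
[5] .#.#..
......
..##.#
##...#
##....
.###..
[6] .#.#..
...##.
.##.##
....##
.....#
...#..
[7] ...#..
##...#
#.#...
...#..
.....#
..#.#.
[8] ######
###..#
#.#..#
......
...##.
...##.
[9] ......
......
..#..#
...###
...##.
##....
[10] ......
......
...#.#
..#..#
#.##..
......
[11] ......
......
....#.
###..#
.###..
......
[12] ......
......
##...#
#...##
...#..
..#...
[13] ......
#.....
.#..#.
.#..#.
...###
......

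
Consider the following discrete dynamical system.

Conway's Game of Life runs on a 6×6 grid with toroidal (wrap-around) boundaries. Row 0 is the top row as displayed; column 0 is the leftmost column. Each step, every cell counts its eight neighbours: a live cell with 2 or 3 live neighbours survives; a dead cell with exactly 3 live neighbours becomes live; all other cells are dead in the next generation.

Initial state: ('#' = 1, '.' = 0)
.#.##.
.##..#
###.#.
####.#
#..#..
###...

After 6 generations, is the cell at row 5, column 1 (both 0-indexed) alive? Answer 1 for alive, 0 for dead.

step 0: .#.##.
.##..#
###.#.
####.#
#..#..
###...
step 1: ...###
.....#
....#.
......
...##.
#...##
step 2: ...#..
...#.#
......
...##.
...##.
#.....
step 3: ....#.
....#.
...#..
...##.
...###
...##.
step 4: ....##
...##.
...#..
..#..#
..#..#
......
step 5: ...###
...#.#
..##..
..###.
......
....##
step 6: #..#..
.....#
......
..#.#.
.....#
...#.#

0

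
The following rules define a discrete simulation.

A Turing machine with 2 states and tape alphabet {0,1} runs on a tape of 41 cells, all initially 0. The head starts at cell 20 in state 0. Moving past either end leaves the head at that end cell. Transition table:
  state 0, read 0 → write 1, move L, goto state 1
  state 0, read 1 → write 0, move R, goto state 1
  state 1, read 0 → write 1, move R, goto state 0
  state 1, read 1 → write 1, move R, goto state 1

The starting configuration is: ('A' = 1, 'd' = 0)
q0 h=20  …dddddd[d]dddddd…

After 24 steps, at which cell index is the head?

32

[0] q0 h=20  …dddddd[d]dddddd…
[1] q1 h=19  …dddddd[d]Addddd…
[2] q0 h=20  …dddddA[A]dddddd…
[3] q1 h=21  …ddddAd[d]dddddd…
[4] q0 h=22  …dddAdA[d]dddddd…
[5] q1 h=21  …ddddAd[A]Addddd…
[6] q1 h=22  …dddAdA[A]dddddd…
[7] q1 h=23  …ddAdAA[d]dddddd…
[8] q0 h=24  …dAdAAA[d]dddddd…
[9] q1 h=23  …ddAdAA[A]Addddd…
[10] q1 h=24  …dAdAAA[A]dddddd…
[11] q1 h=25  …AdAAAA[d]dddddd…
[12] q0 h=26  …dAAAAA[d]dddddd…
[13] q1 h=25  …AdAAAA[A]Addddd…
[14] q1 h=26  …dAAAAA[A]dddddd…
[15] q1 h=27  …AAAAAA[d]dddddd…
[16] q0 h=28  …AAAAAA[d]dddddd…
[17] q1 h=27  …AAAAAA[A]Addddd…
[18] q1 h=28  …AAAAAA[A]dddddd…
[19] q1 h=29  …AAAAAA[d]dddddd…
[20] q0 h=30  …AAAAAA[d]dddddd…
[21] q1 h=29  …AAAAAA[A]Addddd…
[22] q1 h=30  …AAAAAA[A]dddddd…
[23] q1 h=31  …AAAAAA[d]dddddd…
[24] q0 h=32  …AAAAAA[d]dddddd…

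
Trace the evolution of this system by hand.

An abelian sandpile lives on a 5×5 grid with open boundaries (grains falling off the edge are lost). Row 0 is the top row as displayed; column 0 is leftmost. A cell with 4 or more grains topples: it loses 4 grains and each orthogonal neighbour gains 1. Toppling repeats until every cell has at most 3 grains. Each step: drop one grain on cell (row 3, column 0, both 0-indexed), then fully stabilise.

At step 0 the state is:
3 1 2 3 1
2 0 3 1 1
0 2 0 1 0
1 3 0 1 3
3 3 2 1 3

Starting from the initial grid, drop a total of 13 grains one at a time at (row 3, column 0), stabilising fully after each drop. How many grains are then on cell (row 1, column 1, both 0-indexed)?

0) 3 1 2 3 1
2 0 3 1 1
0 2 0 1 0
1 3 0 1 3
3 3 2 1 3
1) 3 1 2 3 1
2 0 3 1 1
0 2 0 1 0
2 3 0 1 3
3 3 2 1 3
2) 3 1 2 3 1
2 0 3 1 1
0 2 0 1 0
3 3 0 1 3
3 3 2 1 3
3) 3 1 2 3 1
2 0 3 1 1
1 3 0 1 0
2 1 1 1 3
1 1 3 1 3
4) 3 1 2 3 1
2 0 3 1 1
1 3 0 1 0
3 1 1 1 3
1 1 3 1 3
5) 3 1 2 3 1
2 0 3 1 1
2 3 0 1 0
0 2 1 1 3
2 1 3 1 3
6) 3 1 2 3 1
2 0 3 1 1
2 3 0 1 0
1 2 1 1 3
2 1 3 1 3
7) 3 1 2 3 1
2 0 3 1 1
2 3 0 1 0
2 2 1 1 3
2 1 3 1 3
8) 3 1 2 3 1
2 0 3 1 1
2 3 0 1 0
3 2 1 1 3
2 1 3 1 3
9) 3 1 2 3 1
2 0 3 1 1
3 3 0 1 0
0 3 1 1 3
3 1 3 1 3
10) 3 1 2 3 1
2 0 3 1 1
3 3 0 1 0
1 3 1 1 3
3 1 3 1 3
11) 3 1 2 3 1
2 0 3 1 1
3 3 0 1 0
2 3 1 1 3
3 1 3 1 3
12) 3 1 2 3 1
2 0 3 1 1
3 3 0 1 0
3 3 1 1 3
3 1 3 1 3
13) 3 1 2 3 1
3 1 3 1 1
1 1 1 1 0
3 1 2 1 3
0 3 3 1 3

1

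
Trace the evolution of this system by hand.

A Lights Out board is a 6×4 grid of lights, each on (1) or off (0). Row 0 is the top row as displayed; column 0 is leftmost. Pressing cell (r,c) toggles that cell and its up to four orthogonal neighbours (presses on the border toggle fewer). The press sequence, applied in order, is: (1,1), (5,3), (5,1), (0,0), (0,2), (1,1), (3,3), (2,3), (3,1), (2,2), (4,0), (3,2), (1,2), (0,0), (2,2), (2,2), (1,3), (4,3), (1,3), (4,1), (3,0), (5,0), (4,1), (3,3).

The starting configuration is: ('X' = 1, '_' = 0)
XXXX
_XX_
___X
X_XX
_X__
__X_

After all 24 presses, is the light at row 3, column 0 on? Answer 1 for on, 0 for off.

[0] XXXX
_XX_
___X
X_XX
_X__
__X_
[1] X_XX
X___
_X_X
X_XX
_X__
__X_
[2] X_XX
X___
_X_X
X_XX
_X_X
___X
[3] X_XX
X___
_X_X
X_XX
___X
XXXX
[4] _XXX
____
_X_X
X_XX
___X
XXXX
[5] ____
__X_
_X_X
X_XX
___X
XXXX
[6] _X__
XX__
___X
X_XX
___X
XXXX
[7] _X__
XX__
____
X___
____
XXXX
[8] _X__
XX_X
__XX
X__X
____
XXXX
[9] _X__
XX_X
_XXX
_XXX
_X__
XXXX
[10] _X__
XXXX
____
_X_X
_X__
XXXX
[11] _X__
XXXX
____
XX_X
X___
_XXX
[12] _X__
XXXX
__X_
X_X_
X_X_
_XXX
[13] _XX_
X___
____
X_X_
X_X_
_XXX
[14] X_X_
____
____
X_X_
X_X_
_XXX
[15] X_X_
__X_
_XXX
X___
X_X_
_XXX
[16] X_X_
____
____
X_X_
X_X_
_XXX
[17] X_XX
__XX
___X
X_X_
X_X_
_XXX
[18] X_XX
__XX
___X
X_XX
X__X
_XX_
[19] X_X_
____
____
X_XX
X__X
_XX_
[20] X_X_
____
____
XXXX
_XXX
__X_
[21] X_X_
____
X___
__XX
XXXX
__X_
[22] X_X_
____
X___
__XX
_XXX
XXX_
[23] X_X_
____
X___
_XXX
X__X
X_X_
[24] X_X_
____
X__X
_X__
X___
X_X_

0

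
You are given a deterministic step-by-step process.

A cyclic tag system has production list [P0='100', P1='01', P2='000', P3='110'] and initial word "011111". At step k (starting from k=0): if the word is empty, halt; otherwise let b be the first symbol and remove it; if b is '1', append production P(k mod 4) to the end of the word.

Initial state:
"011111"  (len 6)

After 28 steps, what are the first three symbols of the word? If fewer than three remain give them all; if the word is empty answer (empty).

step 0: "011111"  (len 6)
step 1: "11111"  (len 5)
step 2: "111101"  (len 6)
step 3: "11101000"  (len 8)
step 4: "1101000110"  (len 10)
step 5: "101000110100"  (len 12)
step 6: "0100011010001"  (len 13)
step 7: "100011010001"  (len 12)
step 8: "00011010001110"  (len 14)
step 9: "0011010001110"  (len 13)
step 10: "011010001110"  (len 12)
step 11: "11010001110"  (len 11)
step 12: "1010001110110"  (len 13)
step 13: "010001110110100"  (len 15)
step 14: "10001110110100"  (len 14)
step 15: "0001110110100000"  (len 16)
step 16: "001110110100000"  (len 15)
step 17: "01110110100000"  (len 14)
step 18: "1110110100000"  (len 13)
step 19: "110110100000000"  (len 15)
step 20: "10110100000000110"  (len 17)
step 21: "0110100000000110100"  (len 19)
step 22: "110100000000110100"  (len 18)
step 23: "10100000000110100000"  (len 20)
step 24: "0100000000110100000110"  (len 22)
step 25: "100000000110100000110"  (len 21)
step 26: "0000000011010000011001"  (len 22)
step 27: "000000011010000011001"  (len 21)
step 28: "00000011010000011001"  (len 20)

000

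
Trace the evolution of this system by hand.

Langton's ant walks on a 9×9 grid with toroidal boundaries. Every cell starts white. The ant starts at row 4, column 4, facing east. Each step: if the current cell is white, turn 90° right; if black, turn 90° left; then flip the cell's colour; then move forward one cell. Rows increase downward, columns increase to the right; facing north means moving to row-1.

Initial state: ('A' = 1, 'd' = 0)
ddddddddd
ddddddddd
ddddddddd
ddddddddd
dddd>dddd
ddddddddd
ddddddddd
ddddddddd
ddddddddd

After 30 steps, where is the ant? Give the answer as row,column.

3,3

[0] ddddddddd
ddddddddd
ddddddddd
ddddddddd
dddd>dddd
ddddddddd
ddddddddd
ddddddddd
ddddddddd
[1] ddddddddd
ddddddddd
ddddddddd
ddddddddd
ddddAdddd
ddddvdddd
ddddddddd
ddddddddd
ddddddddd
[2] ddddddddd
ddddddddd
ddddddddd
ddddddddd
ddddAdddd
ddd<Adddd
ddddddddd
ddddddddd
ddddddddd
[3] ddddddddd
ddddddddd
ddddddddd
ddddddddd
ddd^Adddd
dddAAdddd
ddddddddd
ddddddddd
ddddddddd
[4] ddddddddd
ddddddddd
ddddddddd
ddddddddd
dddA>dddd
dddAAdddd
ddddddddd
ddddddddd
ddddddddd
[5] ddddddddd
ddddddddd
ddddddddd
dddd^dddd
dddAddddd
dddAAdddd
ddddddddd
ddddddddd
ddddddddd
[6] ddddddddd
ddddddddd
ddddddddd
ddddA>ddd
dddAddddd
dddAAdddd
ddddddddd
ddddddddd
ddddddddd
[7] ddddddddd
ddddddddd
ddddddddd
ddddAAddd
dddAdvddd
dddAAdddd
ddddddddd
ddddddddd
ddddddddd
[8] ddddddddd
ddddddddd
ddddddddd
ddddAAddd
dddA<Addd
dddAAdddd
ddddddddd
ddddddddd
ddddddddd
[9] ddddddddd
ddddddddd
ddddddddd
dddd^Addd
dddAAAddd
dddAAdddd
ddddddddd
ddddddddd
ddddddddd
[10] ddddddddd
ddddddddd
ddddddddd
ddd<dAddd
dddAAAddd
dddAAdddd
ddddddddd
ddddddddd
ddddddddd
[11] ddddddddd
ddddddddd
ddd^ddddd
dddAdAddd
dddAAAddd
dddAAdddd
ddddddddd
ddddddddd
ddddddddd
[12] ddddddddd
ddddddddd
dddA>dddd
dddAdAddd
dddAAAddd
dddAAdddd
ddddddddd
ddddddddd
ddddddddd
[13] ddddddddd
ddddddddd
dddAAdddd
dddAvAddd
dddAAAddd
dddAAdddd
ddddddddd
ddddddddd
ddddddddd
[14] ddddddddd
ddddddddd
dddAAdddd
ddd<AAddd
dddAAAddd
dddAAdddd
ddddddddd
ddddddddd
ddddddddd
[15] ddddddddd
ddddddddd
dddAAdddd
ddddAAddd
dddvAAddd
dddAAdddd
ddddddddd
ddddddddd
ddddddddd
[16] ddddddddd
ddddddddd
dddAAdddd
ddddAAddd
dddd>Addd
dddAAdddd
ddddddddd
ddddddddd
ddddddddd
[17] ddddddddd
ddddddddd
dddAAdddd
dddd^Addd
dddddAddd
dddAAdddd
ddddddddd
ddddddddd
ddddddddd
[18] ddddddddd
ddddddddd
dddAAdddd
ddd<dAddd
dddddAddd
dddAAdddd
ddddddddd
ddddddddd
ddddddddd
[19] ddddddddd
ddddddddd
ddd^Adddd
dddAdAddd
dddddAddd
dddAAdddd
ddddddddd
ddddddddd
ddddddddd
[20] ddddddddd
ddddddddd
dd<dAdddd
dddAdAddd
dddddAddd
dddAAdddd
ddddddddd
ddddddddd
ddddddddd
[21] ddddddddd
dd^dddddd
ddAdAdddd
dddAdAddd
dddddAddd
dddAAdddd
ddddddddd
ddddddddd
ddddddddd
[22] ddddddddd
ddA>ddddd
ddAdAdddd
dddAdAddd
dddddAddd
dddAAdddd
ddddddddd
ddddddddd
ddddddddd
[23] ddddddddd
ddAAddddd
ddAvAdddd
dddAdAddd
dddddAddd
dddAAdddd
ddddddddd
ddddddddd
ddddddddd
[24] ddddddddd
ddAAddddd
dd<AAdddd
dddAdAddd
dddddAddd
dddAAdddd
ddddddddd
ddddddddd
ddddddddd
[25] ddddddddd
ddAAddddd
dddAAdddd
ddvAdAddd
dddddAddd
dddAAdddd
ddddddddd
ddddddddd
ddddddddd
[26] ddddddddd
ddAAddddd
dddAAdddd
d<AAdAddd
dddddAddd
dddAAdddd
ddddddddd
ddddddddd
ddddddddd
[27] ddddddddd
ddAAddddd
d^dAAdddd
dAAAdAddd
dddddAddd
dddAAdddd
ddddddddd
ddddddddd
ddddddddd
[28] ddddddddd
ddAAddddd
dA>AAdddd
dAAAdAddd
dddddAddd
dddAAdddd
ddddddddd
ddddddddd
ddddddddd
[29] ddddddddd
ddAAddddd
dAAAAdddd
dAvAdAddd
dddddAddd
dddAAdddd
ddddddddd
ddddddddd
ddddddddd
[30] ddddddddd
ddAAddddd
dAAAAdddd
dAd>dAddd
dddddAddd
dddAAdddd
ddddddddd
ddddddddd
ddddddddd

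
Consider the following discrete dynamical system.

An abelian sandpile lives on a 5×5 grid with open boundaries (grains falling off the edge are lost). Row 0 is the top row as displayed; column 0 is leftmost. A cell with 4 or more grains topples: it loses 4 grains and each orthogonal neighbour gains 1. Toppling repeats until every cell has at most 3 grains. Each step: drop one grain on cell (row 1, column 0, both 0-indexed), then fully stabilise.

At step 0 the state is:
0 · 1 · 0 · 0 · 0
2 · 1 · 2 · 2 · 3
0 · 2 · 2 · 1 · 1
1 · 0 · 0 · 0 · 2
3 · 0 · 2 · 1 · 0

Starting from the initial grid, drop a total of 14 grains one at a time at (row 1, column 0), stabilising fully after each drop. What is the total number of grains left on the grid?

t=0: 0 · 1 · 0 · 0 · 0
2 · 1 · 2 · 2 · 3
0 · 2 · 2 · 1 · 1
1 · 0 · 0 · 0 · 2
3 · 0 · 2 · 1 · 0
t=1: 0 · 1 · 0 · 0 · 0
3 · 1 · 2 · 2 · 3
0 · 2 · 2 · 1 · 1
1 · 0 · 0 · 0 · 2
3 · 0 · 2 · 1 · 0
t=2: 1 · 1 · 0 · 0 · 0
0 · 2 · 2 · 2 · 3
1 · 2 · 2 · 1 · 1
1 · 0 · 0 · 0 · 2
3 · 0 · 2 · 1 · 0
t=3: 1 · 1 · 0 · 0 · 0
1 · 2 · 2 · 2 · 3
1 · 2 · 2 · 1 · 1
1 · 0 · 0 · 0 · 2
3 · 0 · 2 · 1 · 0
t=4: 1 · 1 · 0 · 0 · 0
2 · 2 · 2 · 2 · 3
1 · 2 · 2 · 1 · 1
1 · 0 · 0 · 0 · 2
3 · 0 · 2 · 1 · 0
t=5: 1 · 1 · 0 · 0 · 0
3 · 2 · 2 · 2 · 3
1 · 2 · 2 · 1 · 1
1 · 0 · 0 · 0 · 2
3 · 0 · 2 · 1 · 0
t=6: 2 · 1 · 0 · 0 · 0
0 · 3 · 2 · 2 · 3
2 · 2 · 2 · 1 · 1
1 · 0 · 0 · 0 · 2
3 · 0 · 2 · 1 · 0
t=7: 2 · 1 · 0 · 0 · 0
1 · 3 · 2 · 2 · 3
2 · 2 · 2 · 1 · 1
1 · 0 · 0 · 0 · 2
3 · 0 · 2 · 1 · 0
t=8: 2 · 1 · 0 · 0 · 0
2 · 3 · 2 · 2 · 3
2 · 2 · 2 · 1 · 1
1 · 0 · 0 · 0 · 2
3 · 0 · 2 · 1 · 0
t=9: 2 · 1 · 0 · 0 · 0
3 · 3 · 2 · 2 · 3
2 · 2 · 2 · 1 · 1
1 · 0 · 0 · 0 · 2
3 · 0 · 2 · 1 · 0
t=10: 3 · 2 · 0 · 0 · 0
1 · 0 · 3 · 2 · 3
3 · 3 · 2 · 1 · 1
1 · 0 · 0 · 0 · 2
3 · 0 · 2 · 1 · 0
t=11: 3 · 2 · 0 · 0 · 0
2 · 0 · 3 · 2 · 3
3 · 3 · 2 · 1 · 1
1 · 0 · 0 · 0 · 2
3 · 0 · 2 · 1 · 0
t=12: 3 · 2 · 0 · 0 · 0
3 · 0 · 3 · 2 · 3
3 · 3 · 2 · 1 · 1
1 · 0 · 0 · 0 · 2
3 · 0 · 2 · 1 · 0
t=13: 0 · 3 · 0 · 0 · 0
2 · 2 · 3 · 2 · 3
1 · 0 · 3 · 1 · 1
2 · 1 · 0 · 0 · 2
3 · 0 · 2 · 1 · 0
t=14: 0 · 3 · 0 · 0 · 0
3 · 2 · 3 · 2 · 3
1 · 0 · 3 · 1 · 1
2 · 1 · 0 · 0 · 2
3 · 0 · 2 · 1 · 0

33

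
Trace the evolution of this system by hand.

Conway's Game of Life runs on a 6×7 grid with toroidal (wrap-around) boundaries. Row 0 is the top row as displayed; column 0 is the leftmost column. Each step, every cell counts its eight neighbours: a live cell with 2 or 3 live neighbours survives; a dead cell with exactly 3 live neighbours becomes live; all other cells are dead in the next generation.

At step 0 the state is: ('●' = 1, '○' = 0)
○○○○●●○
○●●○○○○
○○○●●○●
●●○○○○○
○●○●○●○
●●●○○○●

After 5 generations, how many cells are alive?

2

k=0  ○○○○●●○
○●●○○○○
○○○●●○●
●●○○○○○
○●○●○●○
●●●○○○●
k=1  ○○○●○●●
○○●○○○○
○○○●○○○
●●○●○●●
○○○○○○○
●●●●○○●
k=2  ○○○●●●●
○○●●●○○
●●○●●○●
●○●○●○●
○○○●●●○
●●●●●●●
k=3  ○○○○○○○
○●○○○○○
○○○○○○●
○○●○○○○
○○○○○○○
●●○○○○○
k=4  ●●○○○○○
○○○○○○○
○○○○○○○
○○○○○○○
○●○○○○○
○○○○○○○
k=5  ○○○○○○○
○○○○○○○
○○○○○○○
○○○○○○○
○○○○○○○
●●○○○○○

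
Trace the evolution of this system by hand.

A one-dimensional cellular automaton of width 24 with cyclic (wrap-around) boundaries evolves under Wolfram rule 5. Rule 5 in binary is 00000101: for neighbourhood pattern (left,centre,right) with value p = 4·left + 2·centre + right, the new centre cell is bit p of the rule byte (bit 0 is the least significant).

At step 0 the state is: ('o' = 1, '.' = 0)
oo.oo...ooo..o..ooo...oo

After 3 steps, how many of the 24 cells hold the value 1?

t=0: oo.oo...ooo..o..ooo...oo
t=1: ......o......o......o...
t=2: ooooo.o.oooo.o.oooo.o.oo
t=3: ......o......o......o...

3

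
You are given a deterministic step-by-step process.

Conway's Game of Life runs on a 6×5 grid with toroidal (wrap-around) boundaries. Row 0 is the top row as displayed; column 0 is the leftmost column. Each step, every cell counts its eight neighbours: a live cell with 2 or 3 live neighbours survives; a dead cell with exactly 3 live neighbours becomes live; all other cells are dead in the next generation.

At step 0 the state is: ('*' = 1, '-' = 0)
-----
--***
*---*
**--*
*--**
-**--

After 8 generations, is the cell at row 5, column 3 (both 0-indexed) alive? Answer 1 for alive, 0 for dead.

k=0  -----
--***
*---*
**--*
*--**
-**--
k=1  -*---
*--**
--*--
-*---
---*-
*****
k=2  -----
*****
*****
--*--
---*-
**-**
k=3  -----
-----
-----
*----
**-*-
*-***
k=4  ---**
-----
-----
**--*
---*-
*-**-
k=5  --***
-----
*----
*---*
---*-
--*--
k=6  --**-
---**
*---*
*---*
---**
--*-*
k=7  --*--
*-*--
-----
-----
-----
--*-*
k=8  --*--
-*---
-----
-----
-----
---*-

1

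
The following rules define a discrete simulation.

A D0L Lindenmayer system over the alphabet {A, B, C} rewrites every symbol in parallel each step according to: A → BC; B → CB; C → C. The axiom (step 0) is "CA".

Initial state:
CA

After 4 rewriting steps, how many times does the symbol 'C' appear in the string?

0) CA
1) CBC
2) CCBC
3) CCCBC
4) CCCCBC

5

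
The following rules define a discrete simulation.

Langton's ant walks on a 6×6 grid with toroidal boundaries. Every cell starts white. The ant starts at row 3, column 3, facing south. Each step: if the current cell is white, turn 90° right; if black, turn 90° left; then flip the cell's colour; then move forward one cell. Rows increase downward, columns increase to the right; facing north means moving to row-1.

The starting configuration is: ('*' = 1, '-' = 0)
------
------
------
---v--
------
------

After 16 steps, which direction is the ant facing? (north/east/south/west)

k=0  ------
------
------
---v--
------
------
k=1  ------
------
------
--<*--
------
------
k=2  ------
------
--^---
--**--
------
------
k=3  ------
------
--*>--
--**--
------
------
k=4  ------
------
--**--
--*v--
------
------
k=5  ------
------
--**--
--*->-
------
------
k=6  ------
------
--**--
--*-*-
----v-
------
k=7  ------
------
--**--
--*-*-
---<*-
------
k=8  ------
------
--**--
--*^*-
---**-
------
k=9  ------
------
--**--
--**>-
---**-
------
k=10  ------
------
--**^-
--**--
---**-
------
k=11  ------
------
--***>
--**--
---**-
------
k=12  ------
------
--****
--**-v
---**-
------
k=13  ------
------
--****
--**<*
---**-
------
k=14  ------
------
--**^*
--****
---**-
------
k=15  ------
------
--*<-*
--****
---**-
------
k=16  ------
------
--*--*
--*v**
---**-
------

south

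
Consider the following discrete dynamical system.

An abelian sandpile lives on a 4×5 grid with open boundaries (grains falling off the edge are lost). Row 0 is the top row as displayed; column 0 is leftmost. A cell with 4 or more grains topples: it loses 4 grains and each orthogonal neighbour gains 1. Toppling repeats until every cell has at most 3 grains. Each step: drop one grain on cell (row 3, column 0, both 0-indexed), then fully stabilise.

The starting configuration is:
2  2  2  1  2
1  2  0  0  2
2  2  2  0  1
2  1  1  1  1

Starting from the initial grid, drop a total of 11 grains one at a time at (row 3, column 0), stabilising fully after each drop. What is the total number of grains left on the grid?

gen 0: 2  2  2  1  2
1  2  0  0  2
2  2  2  0  1
2  1  1  1  1
gen 1: 2  2  2  1  2
1  2  0  0  2
2  2  2  0  1
3  1  1  1  1
gen 2: 2  2  2  1  2
1  2  0  0  2
3  2  2  0  1
0  2  1  1  1
gen 3: 2  2  2  1  2
1  2  0  0  2
3  2  2  0  1
1  2  1  1  1
gen 4: 2  2  2  1  2
1  2  0  0  2
3  2  2  0  1
2  2  1  1  1
gen 5: 2  2  2  1  2
1  2  0  0  2
3  2  2  0  1
3  2  1  1  1
gen 6: 2  2  2  1  2
2  2  0  0  2
0  3  2  0  1
1  3  1  1  1
gen 7: 2  2  2  1  2
2  2  0  0  2
0  3  2  0  1
2  3  1  1  1
gen 8: 2  2  2  1  2
2  2  0  0  2
0  3  2  0  1
3  3  1  1  1
gen 9: 2  2  2  1  2
2  3  0  0  2
2  0  3  0  1
1  1  2  1  1
gen 10: 2  2  2  1  2
2  3  0  0  2
2  0  3  0  1
2  1  2  1  1
gen 11: 2  2  2  1  2
2  3  0  0  2
2  0  3  0  1
3  1  2  1  1

30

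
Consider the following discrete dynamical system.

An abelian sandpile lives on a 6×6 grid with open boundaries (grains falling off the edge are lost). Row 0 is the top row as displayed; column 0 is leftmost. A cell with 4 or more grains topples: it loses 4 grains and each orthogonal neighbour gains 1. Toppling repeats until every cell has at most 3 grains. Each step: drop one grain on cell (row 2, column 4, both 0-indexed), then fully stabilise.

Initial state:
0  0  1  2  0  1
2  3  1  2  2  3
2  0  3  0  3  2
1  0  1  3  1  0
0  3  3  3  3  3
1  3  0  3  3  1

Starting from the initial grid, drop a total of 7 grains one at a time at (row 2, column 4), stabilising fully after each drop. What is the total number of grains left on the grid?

[0] 0  0  1  2  0  1
2  3  1  2  2  3
2  0  3  0  3  2
1  0  1  3  1  0
0  3  3  3  3  3
1  3  0  3  3  1
[1] 0  0  1  2  0  1
2  3  1  2  3  3
2  0  3  1  0  3
1  0  1  3  2  0
0  3  3  3  3  3
1  3  0  3  3  1
[2] 0  0  1  2  0  1
2  3  1  2  3  3
2  0  3  1  1  3
1  0  1  3  2  0
0  3  3  3  3  3
1  3  0  3  3  1
[3] 0  0  1  2  0  1
2  3  1  2  3  3
2  0  3  1  2  3
1  0  1  3  2  0
0  3  3  3  3  3
1  3  0  3  3  1
[4] 0  0  1  2  0  1
2  3  1  2  3  3
2  0  3  1  3  3
1  0  1  3  2  0
0  3  3  3  3  3
1  3  0  3  3  1
[5] 0  0  1  2  1  2
2  3  1  3  1  1
2  0  3  2  2  1
1  0  1  3  3  1
0  3  3  3  3  3
1  3  0  3  3  1
[6] 0  0  1  2  1  2
2  3  1  3  1  1
2  0  3  2  3  1
1  0  1  3  3  1
0  3  3  3  3  3
1  3  0  3  3  1
[7] 0  0  1  3  1  2
2  3  3  0  3  1
2  1  1  2  2  2
1  2  0  3  2  3
1  1  2  3  3  0
2  0  3  1  1  3

60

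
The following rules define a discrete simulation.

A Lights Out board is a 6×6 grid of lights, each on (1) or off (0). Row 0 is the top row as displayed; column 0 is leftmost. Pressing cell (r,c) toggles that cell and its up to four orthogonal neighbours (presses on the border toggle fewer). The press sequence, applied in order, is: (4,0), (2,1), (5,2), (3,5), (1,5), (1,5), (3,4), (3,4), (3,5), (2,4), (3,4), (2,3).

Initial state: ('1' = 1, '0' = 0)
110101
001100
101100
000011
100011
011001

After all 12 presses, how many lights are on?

21

0) 110101
001100
101100
000011
100011
011001
1) 110101
001100
101100
100011
010011
111001
2) 110101
011100
010100
110011
010011
111001
3) 110101
011100
010100
110011
011011
100101
4) 110101
011100
010101
110000
011010
100101
5) 110100
011111
010100
110000
011010
100101
6) 110101
011100
010101
110000
011010
100101
7) 110101
011100
010111
110111
011000
100101
8) 110101
011100
010101
110000
011010
100101
9) 110101
011100
010100
110011
011011
100101
10) 110101
011110
010011
110001
011011
100101
11) 110101
011110
010001
110110
011001
100101
12) 110101
011010
011111
110010
011001
100101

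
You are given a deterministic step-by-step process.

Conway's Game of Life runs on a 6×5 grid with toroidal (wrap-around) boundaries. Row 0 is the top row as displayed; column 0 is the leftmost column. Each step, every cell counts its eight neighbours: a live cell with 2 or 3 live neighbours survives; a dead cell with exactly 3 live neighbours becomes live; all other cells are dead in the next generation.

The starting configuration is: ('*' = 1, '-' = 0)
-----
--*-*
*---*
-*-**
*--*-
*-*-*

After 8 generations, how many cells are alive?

6

t=0: -----
--*-*
*---*
-*-**
*--*-
*-*-*
t=1: **--*
*--**
-**--
-***-
-----
**-**
t=2: -----
---*-
-----
-*-*-
-----
-***-
t=3: ---*-
-----
--*--
-----
-*-*-
--*--
t=4: -----
-----
-----
--*--
--*--
--**-
t=5: -----
-----
-----
-----
-**--
--**-
t=6: -----
-----
-----
-----
-***-
-***-
t=7: --*--
-----
-----
--*--
-*-*-
-*-*-
t=8: --*--
-----
-----
--*--
-*-*-
-*-*-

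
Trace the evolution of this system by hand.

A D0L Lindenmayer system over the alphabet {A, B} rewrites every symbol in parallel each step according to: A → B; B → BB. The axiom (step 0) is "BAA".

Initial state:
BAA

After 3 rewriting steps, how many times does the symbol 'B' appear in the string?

16

step 0: BAA
step 1: BBBB
step 2: BBBBBBBB
step 3: BBBBBBBBBBBBBBBB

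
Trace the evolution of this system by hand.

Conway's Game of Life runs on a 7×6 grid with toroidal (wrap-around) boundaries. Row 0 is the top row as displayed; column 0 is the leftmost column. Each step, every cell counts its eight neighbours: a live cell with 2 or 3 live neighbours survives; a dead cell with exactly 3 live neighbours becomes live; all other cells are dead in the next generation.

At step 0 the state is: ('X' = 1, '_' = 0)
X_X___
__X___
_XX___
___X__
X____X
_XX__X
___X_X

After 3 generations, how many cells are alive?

2

step 0: X_X___
__X___
_XX___
___X__
X____X
_XX__X
___X_X
step 1: _XXX__
__XX__
_XXX__
XXX___
XXX_XX
_XX__X
___XXX
step 2: _X____
____X_
X_____
____X_
____X_
______
_____X
step 3: ______
______
_____X
_____X
______
______
______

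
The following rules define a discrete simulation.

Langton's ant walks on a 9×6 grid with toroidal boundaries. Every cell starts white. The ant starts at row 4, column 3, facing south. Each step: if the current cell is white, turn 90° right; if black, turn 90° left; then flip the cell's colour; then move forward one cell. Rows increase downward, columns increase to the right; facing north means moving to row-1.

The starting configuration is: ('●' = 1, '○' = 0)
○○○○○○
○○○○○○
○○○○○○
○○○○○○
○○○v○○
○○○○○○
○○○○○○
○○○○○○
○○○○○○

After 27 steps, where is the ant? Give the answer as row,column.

0) ○○○○○○
○○○○○○
○○○○○○
○○○○○○
○○○v○○
○○○○○○
○○○○○○
○○○○○○
○○○○○○
1) ○○○○○○
○○○○○○
○○○○○○
○○○○○○
○○<●○○
○○○○○○
○○○○○○
○○○○○○
○○○○○○
2) ○○○○○○
○○○○○○
○○○○○○
○○^○○○
○○●●○○
○○○○○○
○○○○○○
○○○○○○
○○○○○○
3) ○○○○○○
○○○○○○
○○○○○○
○○●>○○
○○●●○○
○○○○○○
○○○○○○
○○○○○○
○○○○○○
4) ○○○○○○
○○○○○○
○○○○○○
○○●●○○
○○●v○○
○○○○○○
○○○○○○
○○○○○○
○○○○○○
5) ○○○○○○
○○○○○○
○○○○○○
○○●●○○
○○●○>○
○○○○○○
○○○○○○
○○○○○○
○○○○○○
6) ○○○○○○
○○○○○○
○○○○○○
○○●●○○
○○●○●○
○○○○v○
○○○○○○
○○○○○○
○○○○○○
7) ○○○○○○
○○○○○○
○○○○○○
○○●●○○
○○●○●○
○○○<●○
○○○○○○
○○○○○○
○○○○○○
8) ○○○○○○
○○○○○○
○○○○○○
○○●●○○
○○●^●○
○○○●●○
○○○○○○
○○○○○○
○○○○○○
9) ○○○○○○
○○○○○○
○○○○○○
○○●●○○
○○●●>○
○○○●●○
○○○○○○
○○○○○○
○○○○○○
10) ○○○○○○
○○○○○○
○○○○○○
○○●●^○
○○●●○○
○○○●●○
○○○○○○
○○○○○○
○○○○○○
11) ○○○○○○
○○○○○○
○○○○○○
○○●●●>
○○●●○○
○○○●●○
○○○○○○
○○○○○○
○○○○○○
12) ○○○○○○
○○○○○○
○○○○○○
○○●●●●
○○●●○v
○○○●●○
○○○○○○
○○○○○○
○○○○○○
13) ○○○○○○
○○○○○○
○○○○○○
○○●●●●
○○●●<●
○○○●●○
○○○○○○
○○○○○○
○○○○○○
14) ○○○○○○
○○○○○○
○○○○○○
○○●●^●
○○●●●●
○○○●●○
○○○○○○
○○○○○○
○○○○○○
15) ○○○○○○
○○○○○○
○○○○○○
○○●<○●
○○●●●●
○○○●●○
○○○○○○
○○○○○○
○○○○○○
16) ○○○○○○
○○○○○○
○○○○○○
○○●○○●
○○●v●●
○○○●●○
○○○○○○
○○○○○○
○○○○○○
17) ○○○○○○
○○○○○○
○○○○○○
○○●○○●
○○●○>●
○○○●●○
○○○○○○
○○○○○○
○○○○○○
18) ○○○○○○
○○○○○○
○○○○○○
○○●○^●
○○●○○●
○○○●●○
○○○○○○
○○○○○○
○○○○○○
19) ○○○○○○
○○○○○○
○○○○○○
○○●○●>
○○●○○●
○○○●●○
○○○○○○
○○○○○○
○○○○○○
20) ○○○○○○
○○○○○○
○○○○○^
○○●○●○
○○●○○●
○○○●●○
○○○○○○
○○○○○○
○○○○○○
21) ○○○○○○
○○○○○○
>○○○○●
○○●○●○
○○●○○●
○○○●●○
○○○○○○
○○○○○○
○○○○○○
22) ○○○○○○
○○○○○○
●○○○○●
v○●○●○
○○●○○●
○○○●●○
○○○○○○
○○○○○○
○○○○○○
23) ○○○○○○
○○○○○○
●○○○○●
●○●○●<
○○●○○●
○○○●●○
○○○○○○
○○○○○○
○○○○○○
24) ○○○○○○
○○○○○○
●○○○○^
●○●○●●
○○●○○●
○○○●●○
○○○○○○
○○○○○○
○○○○○○
25) ○○○○○○
○○○○○○
●○○○<○
●○●○●●
○○●○○●
○○○●●○
○○○○○○
○○○○○○
○○○○○○
26) ○○○○○○
○○○○^○
●○○○●○
●○●○●●
○○●○○●
○○○●●○
○○○○○○
○○○○○○
○○○○○○
27) ○○○○○○
○○○○●>
●○○○●○
●○●○●●
○○●○○●
○○○●●○
○○○○○○
○○○○○○
○○○○○○

1,5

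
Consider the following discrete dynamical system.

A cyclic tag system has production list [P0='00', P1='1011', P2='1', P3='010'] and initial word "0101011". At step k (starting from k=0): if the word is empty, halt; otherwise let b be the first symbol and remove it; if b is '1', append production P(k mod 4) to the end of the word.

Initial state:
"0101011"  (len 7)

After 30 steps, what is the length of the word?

[0] "0101011"  (len 7)
[1] "101011"  (len 6)
[2] "010111011"  (len 9)
[3] "10111011"  (len 8)
[4] "0111011010"  (len 10)
[5] "111011010"  (len 9)
[6] "110110101011"  (len 12)
[7] "101101010111"  (len 12)
[8] "01101010111010"  (len 14)
[9] "1101010111010"  (len 13)
[10] "1010101110101011"  (len 16)
[11] "0101011101010111"  (len 16)
[12] "101011101010111"  (len 15)
[13] "0101110101011100"  (len 16)
[14] "101110101011100"  (len 15)
[15] "011101010111001"  (len 15)
[16] "11101010111001"  (len 14)
[17] "110101011100100"  (len 15)
[18] "101010111001001011"  (len 18)
[19] "010101110010010111"  (len 18)
[20] "10101110010010111"  (len 17)
[21] "010111001001011100"  (len 18)
[22] "10111001001011100"  (len 17)
[23] "01110010010111001"  (len 17)
[24] "1110010010111001"  (len 16)
[25] "11001001011100100"  (len 17)
[26] "10010010111001001011"  (len 20)
[27] "00100101110010010111"  (len 20)
[28] "0100101110010010111"  (len 19)
[29] "100101110010010111"  (len 18)
[30] "001011100100101111011"  (len 21)

21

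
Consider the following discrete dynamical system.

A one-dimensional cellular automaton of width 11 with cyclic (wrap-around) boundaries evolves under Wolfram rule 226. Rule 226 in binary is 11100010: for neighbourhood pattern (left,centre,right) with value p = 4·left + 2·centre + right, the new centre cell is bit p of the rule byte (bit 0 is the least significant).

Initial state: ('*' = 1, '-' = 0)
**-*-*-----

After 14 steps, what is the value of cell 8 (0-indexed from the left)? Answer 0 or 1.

1

[0] **-*-*-----
[1] -**-*-----*
[2] *-**-----*-
[3] -*-*----*-*
[4] *-*----*-*-
[5] -*----*-*-*
[6] *----*-*-*-
[7] ----*-*-*-*
[8] ---*-*-*-*-
[9] --*-*-*-*--
[10] -*-*-*-*---
[11] *-*-*-*----
[12] -*-*-*----*
[13] *-*-*----*-
[14] -*-*----*-*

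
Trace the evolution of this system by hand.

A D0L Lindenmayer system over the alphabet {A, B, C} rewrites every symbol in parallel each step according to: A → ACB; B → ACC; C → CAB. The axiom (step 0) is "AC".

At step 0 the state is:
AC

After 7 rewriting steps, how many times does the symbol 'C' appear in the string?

1822

gen 0: AC
gen 1: ACBCAB
gen 2: ACBCABACCCABACBACC
gen 3: ACBCABACCCABACBACCACBCABCABCABACBACCACBCABACCACBCABCAB
gen 4: ACBCABACCCABACBACCACBCABCABCABACBACCACBCABACCACBCABCABACBC…BCABACBCABACCCABACBACCACBCABCABACBCABACCCABACBACCCABACBACC  (len 162)
gen 5: ACBCABACCCABACBACCACBCABCABCABACBACCACBCABACCACBCABCABACBC…BCABCABACBACCACBCABACCACBCABCABCABACBACCACBCABACCACBCABCAB  (len 486)
gen 6: ACBCABACCCABACBACCACBCABCABCABACBACCACBCABACCACBCABCABACBC…BCABACBCABACCCABACBACCACBCABCABACBCABACCCABACBACCCABACBACC  (len 1458)
gen 7: ACBCABACCCABACBACCACBCABCABCABACBACCACBCABACCACBCABCABACBC…BCABCABACBACCACBCABACCACBCABCABCABACBACCACBCABACCACBCABCAB  (len 4374)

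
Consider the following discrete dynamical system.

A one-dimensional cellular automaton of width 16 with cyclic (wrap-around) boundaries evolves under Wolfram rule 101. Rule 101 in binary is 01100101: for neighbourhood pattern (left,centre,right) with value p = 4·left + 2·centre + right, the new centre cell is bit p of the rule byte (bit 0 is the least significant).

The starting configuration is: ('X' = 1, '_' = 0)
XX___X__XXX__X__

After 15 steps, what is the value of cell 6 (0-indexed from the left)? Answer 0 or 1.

1

k=0  XX___X__XXX__X__
k=1  _X_X_X____X__X__
k=2  _XXXXX_XX_X__X_X
k=3  X____XX_XXX__XXX
k=4  X_XX__XX__X_____
k=5  XX_X___X__X_XXX_
k=6  _XXX_X_X__XX__XX
k=7  X__XXXXX___X___X
k=8  X______X_X_X_X__
k=9  X_XXXX_XXXXXXX__
k=10  XX___XX______X__
k=11  _X_X__X_XXXX_X__
k=12  _XXX__XX___XXX_X
k=13  X__X___X_X___XXX
k=14  X__X_X_XXX_X____
k=15  X__XXXX__XXX_XX_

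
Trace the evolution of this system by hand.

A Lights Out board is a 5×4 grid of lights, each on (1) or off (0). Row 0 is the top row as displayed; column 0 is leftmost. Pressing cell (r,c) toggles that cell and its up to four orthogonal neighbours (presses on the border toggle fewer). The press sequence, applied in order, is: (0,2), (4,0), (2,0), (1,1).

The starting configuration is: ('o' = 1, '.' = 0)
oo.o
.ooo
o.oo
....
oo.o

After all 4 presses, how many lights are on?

8

0) oo.o
.ooo
o.oo
....
oo.o
1) o.o.
.o.o
o.oo
....
oo.o
2) o.o.
.o.o
o.oo
o...
...o
3) o.o.
oo.o
.ooo
....
...o
4) ooo.
..oo
..oo
....
...o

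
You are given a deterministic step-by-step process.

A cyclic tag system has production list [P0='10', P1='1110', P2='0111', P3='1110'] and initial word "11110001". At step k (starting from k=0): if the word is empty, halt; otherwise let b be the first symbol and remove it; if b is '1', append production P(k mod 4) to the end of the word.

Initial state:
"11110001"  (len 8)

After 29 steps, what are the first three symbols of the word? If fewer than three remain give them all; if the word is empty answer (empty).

111

k=0  "11110001"  (len 8)
k=1  "111000110"  (len 9)
k=2  "110001101110"  (len 12)
k=3  "100011011100111"  (len 15)
k=4  "000110111001111110"  (len 18)
k=5  "00110111001111110"  (len 17)
k=6  "0110111001111110"  (len 16)
k=7  "110111001111110"  (len 15)
k=8  "101110011111101110"  (len 18)
k=9  "0111001111110111010"  (len 19)
k=10  "111001111110111010"  (len 18)
k=11  "110011111101110100111"  (len 21)
k=12  "100111111011101001111110"  (len 24)
k=13  "0011111101110100111111010"  (len 25)
k=14  "011111101110100111111010"  (len 24)
k=15  "11111101110100111111010"  (len 23)
k=16  "11111011101001111110101110"  (len 26)
k=17  "111101110100111111010111010"  (len 27)
k=18  "111011101001111110101110101110"  (len 30)
k=19  "110111010011111101011101011100111"  (len 33)
k=20  "101110100111111010111010111001111110"  (len 36)
k=21  "0111010011111101011101011100111111010"  (len 37)
k=22  "111010011111101011101011100111111010"  (len 36)
k=23  "110100111111010111010111001111110100111"  (len 39)
k=24  "101001111110101110101110011111101001111110"  (len 42)
k=25  "0100111111010111010111001111110100111111010"  (len 43)
k=26  "100111111010111010111001111110100111111010"  (len 42)
k=27  "001111110101110101110011111101001111110100111"  (len 45)
k=28  "01111110101110101110011111101001111110100111"  (len 44)
k=29  "1111110101110101110011111101001111110100111"  (len 43)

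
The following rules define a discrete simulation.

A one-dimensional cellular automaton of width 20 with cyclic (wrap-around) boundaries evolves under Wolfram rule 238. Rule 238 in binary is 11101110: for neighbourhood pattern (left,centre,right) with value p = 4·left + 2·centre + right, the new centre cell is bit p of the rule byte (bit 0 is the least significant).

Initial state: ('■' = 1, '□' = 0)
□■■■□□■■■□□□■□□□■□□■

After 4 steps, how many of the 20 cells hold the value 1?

0) □■■■□□■■■□□□■□□□■□□■
1) ■■■■□■■■■□□■■□□■■□■■
2) ■■■■■■■■■□■■■□■■■■■■
3) ■■■■■■■■■■■■■■■■■■■■
4) ■■■■■■■■■■■■■■■■■■■■

20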